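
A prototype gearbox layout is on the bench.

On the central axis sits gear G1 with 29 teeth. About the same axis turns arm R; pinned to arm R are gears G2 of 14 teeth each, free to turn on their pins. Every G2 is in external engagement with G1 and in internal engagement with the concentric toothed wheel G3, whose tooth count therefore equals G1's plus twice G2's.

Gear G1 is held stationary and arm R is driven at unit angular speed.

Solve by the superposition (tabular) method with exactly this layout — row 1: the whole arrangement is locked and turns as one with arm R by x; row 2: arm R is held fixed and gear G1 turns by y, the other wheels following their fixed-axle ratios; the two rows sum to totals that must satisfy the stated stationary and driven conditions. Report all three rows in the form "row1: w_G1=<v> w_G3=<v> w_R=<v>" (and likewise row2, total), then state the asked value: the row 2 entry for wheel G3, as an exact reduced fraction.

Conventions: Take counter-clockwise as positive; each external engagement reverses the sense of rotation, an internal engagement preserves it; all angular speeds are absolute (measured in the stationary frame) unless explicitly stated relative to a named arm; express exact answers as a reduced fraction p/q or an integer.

topology: planetary set — G1 29T / G2 14T / G3 57T, arm = carrier (Willis)
row 1 (train locked, turned with arm): all members turn x
row 2: sun turns y, ring = −(29/57)·y, arm 0
boundary: total ω_sun = x + y = 0 and total ω_arm = x = 1  ⇒  y = -1, x = 1
row 2 ring = −(29/57)·(-1) = 29/57
totals (row 1 + row 2): sun 1 + (-1) = 0, ring 1 + 29/57 = 86/57, arm 1 + 0 = 1
asked cell (row2, ring) = 29/57

row1: w_G1=1 w_G3=1 w_R=1
row2: w_G1=-1 w_G3=29/57 w_R=0
total: w_G1=0 w_G3=86/57 w_R=1
asked value: 29/57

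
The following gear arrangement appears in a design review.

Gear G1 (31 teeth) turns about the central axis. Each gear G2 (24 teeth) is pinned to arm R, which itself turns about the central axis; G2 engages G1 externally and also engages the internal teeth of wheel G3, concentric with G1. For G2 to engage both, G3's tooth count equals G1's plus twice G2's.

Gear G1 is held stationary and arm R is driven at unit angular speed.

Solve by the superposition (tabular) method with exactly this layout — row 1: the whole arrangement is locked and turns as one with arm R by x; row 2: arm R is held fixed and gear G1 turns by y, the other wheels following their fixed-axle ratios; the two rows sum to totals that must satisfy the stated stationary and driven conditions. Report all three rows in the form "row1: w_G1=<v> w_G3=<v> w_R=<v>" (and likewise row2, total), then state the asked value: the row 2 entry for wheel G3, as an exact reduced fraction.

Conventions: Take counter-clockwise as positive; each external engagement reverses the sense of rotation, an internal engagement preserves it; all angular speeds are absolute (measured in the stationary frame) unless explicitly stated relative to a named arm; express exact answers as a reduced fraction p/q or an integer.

class = planetary set [G3 = 31+2·24 = 79; Willis about the carrier]
row 1 — lock + rotate with arm: ω_sun = ω_ring = ω_arm = x
row 2: sun turns y, ring = −(31/79)·y, arm 0
boundary: total ω_sun = x + y = 0 and total ω_arm = x = 1  ⇒  y = -1, x = 1
row 2 ring = −(31/79)·(-1) = 31/79
totals (row 1 + row 2): sun 1 + (-1) = 0, ring 1 + 31/79 = 110/79, arm 1 + 0 = 1
asked cell (row2, ring) = 31/79

row1: w_G1=1 w_G3=1 w_R=1
row2: w_G1=-1 w_G3=31/79 w_R=0
total: w_G1=0 w_G3=110/79 w_R=1
asked value: 31/79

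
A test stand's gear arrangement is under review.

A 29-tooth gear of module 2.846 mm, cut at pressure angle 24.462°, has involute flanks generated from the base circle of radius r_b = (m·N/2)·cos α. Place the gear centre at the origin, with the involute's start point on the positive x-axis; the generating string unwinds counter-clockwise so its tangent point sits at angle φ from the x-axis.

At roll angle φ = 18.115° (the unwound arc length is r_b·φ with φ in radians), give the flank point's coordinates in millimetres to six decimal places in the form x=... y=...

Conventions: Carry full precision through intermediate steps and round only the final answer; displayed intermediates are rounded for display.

x=39.393463 y=0.391774

topology: single-mesh involute geometry — m = 2.846, N = 29
pitch radius r_p = m·N/2 = 2.846·29/2 = 41.267000
base radius r_b = r_p·cos α = 41.267000·cos 24.462° = 37.562713
roll angle φ = 18.115° = 0.31616639 rad
x = r_b·(cos φ + φ·sin φ) = 39.393463
y = r_b·(sin φ − φ·cos φ) = 0.391774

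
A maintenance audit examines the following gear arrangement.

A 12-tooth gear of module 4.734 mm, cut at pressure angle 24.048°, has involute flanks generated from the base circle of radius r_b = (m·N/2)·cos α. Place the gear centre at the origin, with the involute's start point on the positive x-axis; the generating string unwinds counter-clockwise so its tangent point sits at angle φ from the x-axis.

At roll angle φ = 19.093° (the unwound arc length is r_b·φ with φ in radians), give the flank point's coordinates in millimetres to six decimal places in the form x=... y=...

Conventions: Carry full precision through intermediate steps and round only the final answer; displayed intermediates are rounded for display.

single-mesh involute tooth geometry (12T wheel at module 4.734)
pitch radius r_p = m·N/2 = 4.734·12/2 = 28.404000
base radius r_b = r_p·cos α = 28.404000·cos 24.048° = 25.938657
roll angle φ = 19.093° = 0.33323571 rad
x = r_b·(cos φ + φ·sin φ) = 27.339114
y = r_b·(sin φ − φ·cos φ) = 0.316410

x=27.339114 y=0.316410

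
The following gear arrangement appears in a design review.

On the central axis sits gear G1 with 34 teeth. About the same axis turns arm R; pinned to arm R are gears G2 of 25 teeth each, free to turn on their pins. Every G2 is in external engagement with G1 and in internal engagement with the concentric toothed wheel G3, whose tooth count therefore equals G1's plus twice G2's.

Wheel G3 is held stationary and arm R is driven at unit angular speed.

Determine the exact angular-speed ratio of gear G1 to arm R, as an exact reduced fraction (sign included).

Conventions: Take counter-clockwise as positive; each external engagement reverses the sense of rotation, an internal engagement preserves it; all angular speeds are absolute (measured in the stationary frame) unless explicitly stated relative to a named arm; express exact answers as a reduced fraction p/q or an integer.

class = planetary set [G3 = 34+2·25 = 84; Willis about the carrier]
ring teeth: 34 + 2·25 = 84
34(ω_sun−ω_arm) = −84(ω_ring−ω_arm),  ω_ring = 0, ω_arm = 1
ω_sun = 1 − (84/34)(0−1) = 59/17
ω_out/ω_in = 59/17

59/17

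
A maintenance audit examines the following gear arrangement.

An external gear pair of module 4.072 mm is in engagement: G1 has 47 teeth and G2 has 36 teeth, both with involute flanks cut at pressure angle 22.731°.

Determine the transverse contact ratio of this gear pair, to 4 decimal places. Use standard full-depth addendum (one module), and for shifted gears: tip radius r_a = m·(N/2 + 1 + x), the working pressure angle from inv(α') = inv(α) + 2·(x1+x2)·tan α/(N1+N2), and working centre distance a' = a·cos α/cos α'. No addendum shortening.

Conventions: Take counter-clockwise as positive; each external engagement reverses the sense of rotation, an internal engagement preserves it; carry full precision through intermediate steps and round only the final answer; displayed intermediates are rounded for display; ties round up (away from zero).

1.5964

topology: single-mesh involute geometry — m = 4.072, 47T/36T pair
base radii: r_b1 = 88.259522, r_b2 = 67.603038
tip radii: r_a1 = 99.764000, r_a2 = 77.368000
no profile shift: α' = α, a' = a
action lengths: √(r_a1²−r_b1²) = 46.509273, √(r_a2²−r_b2²) = 37.624947
base pitch p_b = π·m·cos α = 11.798956
CR = (46.509273 + 37.624947 − 168.988000·sin 22.73100°)/11.798956 = 1.596446
contact ratio ≈ 1.5964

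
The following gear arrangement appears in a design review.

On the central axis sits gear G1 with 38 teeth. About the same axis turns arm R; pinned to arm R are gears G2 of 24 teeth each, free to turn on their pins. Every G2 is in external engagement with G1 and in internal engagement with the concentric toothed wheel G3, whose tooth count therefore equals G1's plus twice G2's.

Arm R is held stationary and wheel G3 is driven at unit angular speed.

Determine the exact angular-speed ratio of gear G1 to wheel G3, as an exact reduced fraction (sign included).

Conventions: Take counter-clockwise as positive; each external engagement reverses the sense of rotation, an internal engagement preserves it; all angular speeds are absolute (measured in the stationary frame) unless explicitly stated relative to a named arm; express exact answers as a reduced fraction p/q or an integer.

class = planetary set [G3 = 38+2·24 = 86; Willis about the carrier]
ring teeth: 38 + 2·24 = 86
38(ω_sun−ω_arm) = −86(ω_ring−ω_arm),  ω_arm = 0, ω_ring = 1
ω_sun = 0 − (86/38)(1−0) = -43/19
ω_out/ω_in = -43/19

-43/19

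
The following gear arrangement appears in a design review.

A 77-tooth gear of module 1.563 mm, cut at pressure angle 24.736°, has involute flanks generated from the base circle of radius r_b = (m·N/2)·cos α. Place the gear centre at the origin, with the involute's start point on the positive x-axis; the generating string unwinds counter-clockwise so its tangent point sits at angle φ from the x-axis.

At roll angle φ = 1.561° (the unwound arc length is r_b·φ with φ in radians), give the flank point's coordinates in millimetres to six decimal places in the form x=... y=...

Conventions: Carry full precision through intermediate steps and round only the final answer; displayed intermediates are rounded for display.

x=54.674404 y=0.000368

single-mesh involute tooth geometry (77T wheel at module 1.563)
pitch radius r_p = m·N/2 = 1.563·77/2 = 60.175500
base radius r_b = r_p·cos α = 60.175500·cos 24.736° = 54.654124
roll angle φ = 1.561° = 0.02724459 rad
x = r_b·(cos φ + φ·sin φ) = 54.674404
y = r_b·(sin φ − φ·cos φ) = 0.000368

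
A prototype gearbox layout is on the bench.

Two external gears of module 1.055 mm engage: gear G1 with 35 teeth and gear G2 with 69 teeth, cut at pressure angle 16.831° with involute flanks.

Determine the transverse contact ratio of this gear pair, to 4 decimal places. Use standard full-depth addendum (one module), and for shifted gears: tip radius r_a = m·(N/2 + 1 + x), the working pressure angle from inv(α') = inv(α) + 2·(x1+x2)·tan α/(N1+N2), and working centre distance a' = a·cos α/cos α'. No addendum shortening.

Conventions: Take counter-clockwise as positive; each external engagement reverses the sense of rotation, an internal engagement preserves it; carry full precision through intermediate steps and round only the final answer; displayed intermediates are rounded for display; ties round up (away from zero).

topology: single-mesh involute geometry — m = 1.055, 35T/69T pair
base radii: r_b1 = 17.671621, r_b2 = 34.838339
tip radii: r_a1 = 19.517500, r_a2 = 37.452500
no profile shift: α' = α, a' = a
action lengths: √(r_a1²−r_b1²) = 8.285324, √(r_a2²−r_b2²) = 13.746995
base pitch p_b = π·m·cos α = 3.172402
CR = (8.285324 + 13.746995 − 54.860000·sin 16.83100°)/3.172402 = 1.937844
contact ratio ≈ 1.9378

1.9378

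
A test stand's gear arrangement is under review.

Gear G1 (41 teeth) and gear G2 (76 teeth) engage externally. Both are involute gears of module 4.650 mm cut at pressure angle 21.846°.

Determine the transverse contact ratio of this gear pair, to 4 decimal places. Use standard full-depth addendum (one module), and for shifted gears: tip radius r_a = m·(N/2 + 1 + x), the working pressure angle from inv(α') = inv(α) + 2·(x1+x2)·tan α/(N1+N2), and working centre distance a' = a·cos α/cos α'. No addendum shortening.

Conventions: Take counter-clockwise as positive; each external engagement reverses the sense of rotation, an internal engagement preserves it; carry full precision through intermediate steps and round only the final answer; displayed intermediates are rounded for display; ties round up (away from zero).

topology: single-mesh involute geometry — m = 4.650, 41T/76T pair
base radii: r_b1 = 88.479461, r_b2 = 164.010709
tip radii: r_a1 = 99.975000, r_a2 = 181.350000
no profile shift: α' = α, a' = a
action lengths: √(r_a1²−r_b1²) = 46.544447, √(r_a2²−r_b2²) = 77.384170
base pitch p_b = π·m·cos α = 13.559338
CR = (46.544447 + 77.384170 − 272.025000·sin 21.84600°)/13.559338 = 1.674458
contact ratio ≈ 1.6745

1.6745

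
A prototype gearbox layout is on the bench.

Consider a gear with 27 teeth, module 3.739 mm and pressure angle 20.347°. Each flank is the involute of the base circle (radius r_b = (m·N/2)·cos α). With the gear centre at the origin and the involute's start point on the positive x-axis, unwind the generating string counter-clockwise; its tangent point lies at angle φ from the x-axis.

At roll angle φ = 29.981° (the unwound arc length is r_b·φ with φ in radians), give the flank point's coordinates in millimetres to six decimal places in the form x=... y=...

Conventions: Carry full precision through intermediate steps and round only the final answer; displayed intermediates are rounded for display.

recognized (one wheel, involute flank): single-mesh tooth geometry, m = 3.739, N = 27
pitch radius r_p = m·N/2 = 3.739·27/2 = 50.476500
base radius r_b = r_p·cos α = 50.476500·cos 20.347° = 47.326970
roll angle φ = 29.981° = 0.52326716 rad
x = r_b·(cos φ + φ·sin φ) = 53.369415
y = r_b·(sin φ − φ·cos φ) = 2.198972

x=53.369415 y=2.198972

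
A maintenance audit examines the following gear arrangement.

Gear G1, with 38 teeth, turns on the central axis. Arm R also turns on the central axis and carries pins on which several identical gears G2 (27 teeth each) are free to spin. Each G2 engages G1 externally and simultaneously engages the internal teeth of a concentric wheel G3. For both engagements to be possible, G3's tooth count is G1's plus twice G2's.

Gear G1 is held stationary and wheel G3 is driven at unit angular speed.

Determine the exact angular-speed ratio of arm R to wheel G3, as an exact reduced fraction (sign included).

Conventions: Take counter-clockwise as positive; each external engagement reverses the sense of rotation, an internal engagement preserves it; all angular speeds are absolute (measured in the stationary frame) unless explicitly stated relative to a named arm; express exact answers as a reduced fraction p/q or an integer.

topology: planetary set — G1 38T / G2 27T / G3 92T, arm = carrier (Willis)
ring teeth: 38 + 2·27 = 92
38(ω_sun−ω_arm) = −92(ω_ring−ω_arm),  ω_sun = 0, ω_ring = 1
38(0−ω_arm) = −92(1−ω_arm)  ⇒  130·ω_arm = 92  ⇒  ω_arm = 46/65
ω_out/ω_in = 46/65

46/65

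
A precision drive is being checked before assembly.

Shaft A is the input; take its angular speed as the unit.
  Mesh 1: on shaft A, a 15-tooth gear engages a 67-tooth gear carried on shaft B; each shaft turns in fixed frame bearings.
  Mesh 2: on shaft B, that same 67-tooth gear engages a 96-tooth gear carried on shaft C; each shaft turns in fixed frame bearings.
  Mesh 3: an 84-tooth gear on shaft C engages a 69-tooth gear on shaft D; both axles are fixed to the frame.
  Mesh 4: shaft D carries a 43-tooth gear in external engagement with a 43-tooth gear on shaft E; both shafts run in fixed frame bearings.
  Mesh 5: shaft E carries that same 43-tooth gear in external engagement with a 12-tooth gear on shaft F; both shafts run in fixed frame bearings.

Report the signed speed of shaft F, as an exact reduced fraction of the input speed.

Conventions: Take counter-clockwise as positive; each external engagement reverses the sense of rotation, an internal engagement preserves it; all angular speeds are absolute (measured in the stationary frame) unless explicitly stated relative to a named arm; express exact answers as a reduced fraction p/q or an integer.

-1505/2208

5-mesh fixed-axis compound train (all bearings frame-fixed)
mesh 1 [15T→67T]: |ω|/ω_in = 1×15/67 = 15/67, sense flips to −
mesh 2 [67T→96T]: |ω|/ω_in = (15/67)×67/96 = 5/32, sense flips to +
mesh 3 [84T→69T]: |ω|/ω_in = (5/32)×84/69 = 35/184, sense flips to −
mesh 4 [43T→43T]: |ω|/ω_in = (35/184)×43/43 = 35/184, sense flips to +
mesh 5 [43T→12T]: |ω|/ω_in = (35/184)×43/12 = 1505/2208, sense flips to −
signed output speed (× input speed) = -1505/2208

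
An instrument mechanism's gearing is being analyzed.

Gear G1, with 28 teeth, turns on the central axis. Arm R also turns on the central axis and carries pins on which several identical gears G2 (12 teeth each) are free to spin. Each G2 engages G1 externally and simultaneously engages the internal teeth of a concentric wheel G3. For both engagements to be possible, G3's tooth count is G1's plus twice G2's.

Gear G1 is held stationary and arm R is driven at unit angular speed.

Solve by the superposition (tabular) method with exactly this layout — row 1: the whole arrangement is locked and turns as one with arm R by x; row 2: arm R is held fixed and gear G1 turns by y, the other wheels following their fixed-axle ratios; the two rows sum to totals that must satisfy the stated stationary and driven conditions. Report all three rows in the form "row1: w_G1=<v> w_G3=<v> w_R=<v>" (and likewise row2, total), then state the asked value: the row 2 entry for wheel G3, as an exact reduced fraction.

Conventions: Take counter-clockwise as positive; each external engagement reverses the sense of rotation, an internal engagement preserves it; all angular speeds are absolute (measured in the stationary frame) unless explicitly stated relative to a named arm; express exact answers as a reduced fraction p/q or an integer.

row1: w_G1=1 w_G3=1 w_R=1
row2: w_G1=-1 w_G3=7/13 w_R=0
total: w_G1=0 w_G3=20/13 w_R=1
asked value: 7/13

class = planetary set [G3 = 28+2·12 = 52; Willis about the carrier]
superposition row 1 [locked train]: every member turns x
row 2 — arm fixed, fixed-axis ratios: sun y, ring −(28/52)·y, arm 0
boundary: total ω_sun = x + y = 0 and total ω_arm = x = 1  ⇒  y = -1, x = 1
row 2 ring = −(28/52)·(-1) = 7/13
totals (row 1 + row 2): sun 1 + (-1) = 0, ring 1 + 7/13 = 20/13, arm 1 + 0 = 1
asked cell (row2, ring) = 7/13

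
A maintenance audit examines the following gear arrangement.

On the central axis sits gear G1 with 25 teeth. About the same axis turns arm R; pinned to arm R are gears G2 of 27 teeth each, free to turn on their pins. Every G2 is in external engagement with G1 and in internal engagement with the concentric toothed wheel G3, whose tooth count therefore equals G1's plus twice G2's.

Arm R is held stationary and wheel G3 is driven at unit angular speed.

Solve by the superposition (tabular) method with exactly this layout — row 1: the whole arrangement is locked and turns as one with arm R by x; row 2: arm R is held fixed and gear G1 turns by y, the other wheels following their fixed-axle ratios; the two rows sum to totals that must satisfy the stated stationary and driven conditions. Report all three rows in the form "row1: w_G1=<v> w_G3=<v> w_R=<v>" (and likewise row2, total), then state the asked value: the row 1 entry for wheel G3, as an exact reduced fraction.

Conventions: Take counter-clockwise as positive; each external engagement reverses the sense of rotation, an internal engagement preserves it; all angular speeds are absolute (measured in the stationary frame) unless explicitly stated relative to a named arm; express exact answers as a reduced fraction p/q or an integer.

row1: w_G1=0 w_G3=0 w_R=0
row2: w_G1=-79/25 w_G3=1 w_R=0
total: w_G1=-79/25 w_G3=1 w_R=0
asked value: 0

planetary set (25T centre, 27T on arm, 79T internal) — Willis relation
superposition row 1 [locked train]: every member turns x
superposition row 2 [arm held]: sun y, ring −(25/79)·y, arm 0
boundary: total ω_arm = x = 0 and total ω_ring = x − (25/79)·y = 1  ⇒  y = -79/25, x = 0
row 2 ring = −(25/79)·(-79/25) = 1
totals (row 1 + row 2): sun 0 + (-79/25) = -79/25, ring 0 + 1 = 1, arm 0 + 0 = 0
asked cell (row1, ring) = 0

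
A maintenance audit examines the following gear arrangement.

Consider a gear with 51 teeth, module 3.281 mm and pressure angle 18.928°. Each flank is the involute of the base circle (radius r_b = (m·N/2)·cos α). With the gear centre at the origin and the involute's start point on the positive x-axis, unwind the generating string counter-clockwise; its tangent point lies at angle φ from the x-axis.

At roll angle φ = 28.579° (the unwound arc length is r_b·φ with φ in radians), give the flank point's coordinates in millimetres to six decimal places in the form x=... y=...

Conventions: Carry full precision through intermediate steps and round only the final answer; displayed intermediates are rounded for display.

x=88.382657 y=3.193097

recognized (one wheel, involute flank): single-mesh tooth geometry, m = 3.281, N = 51
pitch radius r_p = m·N/2 = 3.281·51/2 = 83.665500
base radius r_b = r_p·cos α = 83.665500·cos 18.928° = 79.141451
roll angle φ = 28.579° = 0.49879765 rad
x = r_b·(cos φ + φ·sin φ) = 88.382657
y = r_b·(sin φ − φ·cos φ) = 3.193097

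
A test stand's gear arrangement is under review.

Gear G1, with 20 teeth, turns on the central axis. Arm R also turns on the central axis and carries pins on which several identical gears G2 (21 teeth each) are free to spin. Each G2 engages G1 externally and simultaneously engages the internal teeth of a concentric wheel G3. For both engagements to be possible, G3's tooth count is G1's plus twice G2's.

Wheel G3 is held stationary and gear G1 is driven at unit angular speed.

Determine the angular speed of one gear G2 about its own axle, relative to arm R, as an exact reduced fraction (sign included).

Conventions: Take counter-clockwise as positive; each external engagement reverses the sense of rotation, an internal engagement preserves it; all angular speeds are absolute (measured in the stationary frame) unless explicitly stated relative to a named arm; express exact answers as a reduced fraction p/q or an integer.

topology: planetary set — G1 20T / G2 21T / G3 62T, arm = carrier (Willis)
ring teeth: 20 + 2·21 = 62
20(ω_sun−ω_arm) = −62(ω_ring−ω_arm),  ω_ring = 0, ω_sun = 1
20(1−ω_arm) = −62(0−ω_arm)  ⇒  82·ω_arm = 20  ⇒  ω_arm = 10/41
sun–planet mesh: 20·(1−10/41) = −21·(ω_p−ω_arm)  ⇒  ω_p−ω_arm = -620/861
exact speed ratio = -620/861

-620/861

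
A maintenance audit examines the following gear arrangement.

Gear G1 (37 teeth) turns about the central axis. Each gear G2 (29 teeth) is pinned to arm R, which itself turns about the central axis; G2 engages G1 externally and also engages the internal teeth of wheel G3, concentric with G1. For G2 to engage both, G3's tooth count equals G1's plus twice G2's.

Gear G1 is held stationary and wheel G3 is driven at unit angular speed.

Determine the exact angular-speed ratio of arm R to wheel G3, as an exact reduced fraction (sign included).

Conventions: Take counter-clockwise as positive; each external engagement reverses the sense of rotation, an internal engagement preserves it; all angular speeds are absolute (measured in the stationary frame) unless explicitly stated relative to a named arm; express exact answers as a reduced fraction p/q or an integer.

95/132

topology: planetary set — G1 37T / G2 29T / G3 95T, arm = carrier (Willis)
ring teeth: 37 + 2·29 = 95
37(ω_sun−ω_arm) = −95(ω_ring−ω_arm),  ω_sun = 0, ω_ring = 1
37(0−ω_arm) = −95(1−ω_arm)  ⇒  132·ω_arm = 95  ⇒  ω_arm = 95/132
ω_out/ω_in = 95/132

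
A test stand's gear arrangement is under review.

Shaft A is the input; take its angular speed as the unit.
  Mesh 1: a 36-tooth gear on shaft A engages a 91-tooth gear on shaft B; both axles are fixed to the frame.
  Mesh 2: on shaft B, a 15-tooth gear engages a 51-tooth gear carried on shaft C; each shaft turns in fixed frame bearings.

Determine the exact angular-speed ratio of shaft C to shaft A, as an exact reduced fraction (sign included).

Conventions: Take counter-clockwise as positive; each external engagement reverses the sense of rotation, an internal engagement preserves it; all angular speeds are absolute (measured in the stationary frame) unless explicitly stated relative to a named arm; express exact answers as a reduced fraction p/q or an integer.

class = fixed-axis compound train [2 meshes; 2 ratios multiply, 2 sense flips]
mesh 1 [36T→91T]: running ratio 36/91, sense −
mesh 2 [15T→51T]: running ratio 180/1547, sense +
ω_out/ω_in = 180/1547

180/1547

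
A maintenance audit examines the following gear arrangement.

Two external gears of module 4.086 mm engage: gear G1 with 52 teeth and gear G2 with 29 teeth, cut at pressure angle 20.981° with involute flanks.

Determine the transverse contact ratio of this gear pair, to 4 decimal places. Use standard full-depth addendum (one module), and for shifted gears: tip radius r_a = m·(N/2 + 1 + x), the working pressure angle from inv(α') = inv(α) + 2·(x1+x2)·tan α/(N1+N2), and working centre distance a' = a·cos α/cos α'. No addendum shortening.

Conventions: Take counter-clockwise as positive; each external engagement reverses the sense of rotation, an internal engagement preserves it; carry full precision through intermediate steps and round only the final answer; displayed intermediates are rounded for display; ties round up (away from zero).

recognized (one external pair, fixed centres): single-mesh tooth geometry, m = 4.086, N1 = 52, N2 = 29
base radii: r_b1 = 99.192470, r_b2 = 55.318877
tip radii: r_a1 = 110.322000, r_a2 = 63.333000
no profile shift: α' = α, a' = a
action lengths: √(r_a1²−r_b1²) = 48.288690, √(r_a2²−r_b2²) = 30.836516
base pitch p_b = π·m·cos α = 11.985474
CR = (48.288690 + 30.836516 − 165.483000·sin 20.98100°)/11.985474 = 1.658060
contact ratio ≈ 1.6581

1.6581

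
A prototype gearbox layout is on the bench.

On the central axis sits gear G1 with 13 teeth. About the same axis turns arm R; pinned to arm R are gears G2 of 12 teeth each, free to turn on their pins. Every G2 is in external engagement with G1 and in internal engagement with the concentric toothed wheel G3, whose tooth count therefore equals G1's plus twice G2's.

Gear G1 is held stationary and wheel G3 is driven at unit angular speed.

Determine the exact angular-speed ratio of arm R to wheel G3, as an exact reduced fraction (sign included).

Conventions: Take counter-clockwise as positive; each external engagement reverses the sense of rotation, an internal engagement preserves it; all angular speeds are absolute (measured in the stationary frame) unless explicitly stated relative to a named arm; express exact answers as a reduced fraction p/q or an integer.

37/50

topology: planetary set — G1 13T / G2 12T / G3 37T, arm = carrier (Willis)
ring teeth: 13 + 2·12 = 37
13(ω_sun−ω_arm) = −37(ω_ring−ω_arm),  ω_sun = 0, ω_ring = 1
13(0−ω_arm) = −37(1−ω_arm)  ⇒  50·ω_arm = 37  ⇒  ω_arm = 37/50
ω_out/ω_in = 37/50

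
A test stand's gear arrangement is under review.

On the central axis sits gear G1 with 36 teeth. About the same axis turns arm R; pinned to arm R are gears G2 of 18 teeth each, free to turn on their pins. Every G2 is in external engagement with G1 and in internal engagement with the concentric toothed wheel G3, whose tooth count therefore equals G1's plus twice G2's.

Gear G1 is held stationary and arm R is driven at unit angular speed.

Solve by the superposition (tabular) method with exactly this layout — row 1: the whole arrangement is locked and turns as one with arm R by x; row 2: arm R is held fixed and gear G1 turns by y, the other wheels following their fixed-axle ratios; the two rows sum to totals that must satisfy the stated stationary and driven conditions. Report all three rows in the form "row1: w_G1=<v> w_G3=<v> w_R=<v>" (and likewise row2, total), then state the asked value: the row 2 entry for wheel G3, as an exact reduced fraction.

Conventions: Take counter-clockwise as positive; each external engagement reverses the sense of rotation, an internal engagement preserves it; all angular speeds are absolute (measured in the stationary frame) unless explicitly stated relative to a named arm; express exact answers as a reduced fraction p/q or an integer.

row1: w_G1=1 w_G3=1 w_R=1
row2: w_G1=-1 w_G3=1/2 w_R=0
total: w_G1=0 w_G3=3/2 w_R=1
asked value: 1/2

planetary set (36T centre, 18T on arm, 72T internal) — Willis relation
row 1: whole set turns with the arm by x
row 2 (arm held, sun turns y): ω_ring = −(36/72)·y, ω_arm = 0
boundary: total ω_sun = x + y = 0 and total ω_arm = x = 1  ⇒  y = -1, x = 1
row 2 ring = −(36/72)·(-1) = 1/2
totals (row 1 + row 2): sun 1 + (-1) = 0, ring 1 + 1/2 = 3/2, arm 1 + 0 = 1
asked cell (row2, ring) = 1/2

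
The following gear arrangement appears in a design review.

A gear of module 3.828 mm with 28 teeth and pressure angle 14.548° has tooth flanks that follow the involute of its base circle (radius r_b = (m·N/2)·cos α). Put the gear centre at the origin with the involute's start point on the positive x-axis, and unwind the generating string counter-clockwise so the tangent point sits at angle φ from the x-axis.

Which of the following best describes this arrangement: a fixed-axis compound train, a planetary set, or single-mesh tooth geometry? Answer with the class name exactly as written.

single-mesh tooth geometry

topology: single-mesh involute geometry — m = 3.828, N = 28
classification: single-mesh tooth geometry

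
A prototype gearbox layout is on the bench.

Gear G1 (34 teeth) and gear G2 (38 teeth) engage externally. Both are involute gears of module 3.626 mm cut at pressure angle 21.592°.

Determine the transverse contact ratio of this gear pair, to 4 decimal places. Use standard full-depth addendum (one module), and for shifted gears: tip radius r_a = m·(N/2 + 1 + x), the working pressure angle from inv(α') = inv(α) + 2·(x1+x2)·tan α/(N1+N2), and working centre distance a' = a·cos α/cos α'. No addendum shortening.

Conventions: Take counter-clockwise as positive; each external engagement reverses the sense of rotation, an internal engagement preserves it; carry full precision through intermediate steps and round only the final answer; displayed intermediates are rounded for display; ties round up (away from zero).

1.6217

recognized (one external pair, fixed centres): single-mesh tooth geometry, m = 3.626, N1 = 34, N2 = 38
base radii: r_b1 = 57.316450, r_b2 = 64.059562
tip radii: r_a1 = 65.268000, r_a2 = 72.520000
no profile shift: α' = α, a' = a
action lengths: √(r_a1²−r_b1²) = 31.220769, √(r_a2²−r_b2²) = 33.992984
base pitch p_b = π·m·cos α = 10.592055
CR = (31.220769 + 33.992984 − 130.536000·sin 21.59200°)/10.592055 = 1.621705
contact ratio ≈ 1.6217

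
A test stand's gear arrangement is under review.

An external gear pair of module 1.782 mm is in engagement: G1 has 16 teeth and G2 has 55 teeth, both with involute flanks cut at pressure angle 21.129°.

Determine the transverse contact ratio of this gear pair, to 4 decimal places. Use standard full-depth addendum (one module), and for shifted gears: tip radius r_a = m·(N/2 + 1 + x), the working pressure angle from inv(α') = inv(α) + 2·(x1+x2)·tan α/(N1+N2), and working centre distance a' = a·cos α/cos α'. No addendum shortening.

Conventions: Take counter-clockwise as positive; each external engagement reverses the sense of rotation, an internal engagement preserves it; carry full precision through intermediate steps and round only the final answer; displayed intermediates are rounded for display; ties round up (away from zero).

1.5886

recognized (one external pair, fixed centres): single-mesh tooth geometry, m = 1.782, N1 = 16, N2 = 55
base radii: r_b1 = 13.297586, r_b2 = 45.710453
tip radii: r_a1 = 16.038000, r_a2 = 50.787000
no profile shift: α' = α, a' = a
action lengths: √(r_a1²−r_b1²) = 8.966139, √(r_a2²−r_b2²) = 22.133094
base pitch p_b = π·m·cos α = 5.221950
CR = (8.966139 + 22.133094 − 63.261000·sin 21.12900°)/5.221950 = 1.588603
contact ratio ≈ 1.5886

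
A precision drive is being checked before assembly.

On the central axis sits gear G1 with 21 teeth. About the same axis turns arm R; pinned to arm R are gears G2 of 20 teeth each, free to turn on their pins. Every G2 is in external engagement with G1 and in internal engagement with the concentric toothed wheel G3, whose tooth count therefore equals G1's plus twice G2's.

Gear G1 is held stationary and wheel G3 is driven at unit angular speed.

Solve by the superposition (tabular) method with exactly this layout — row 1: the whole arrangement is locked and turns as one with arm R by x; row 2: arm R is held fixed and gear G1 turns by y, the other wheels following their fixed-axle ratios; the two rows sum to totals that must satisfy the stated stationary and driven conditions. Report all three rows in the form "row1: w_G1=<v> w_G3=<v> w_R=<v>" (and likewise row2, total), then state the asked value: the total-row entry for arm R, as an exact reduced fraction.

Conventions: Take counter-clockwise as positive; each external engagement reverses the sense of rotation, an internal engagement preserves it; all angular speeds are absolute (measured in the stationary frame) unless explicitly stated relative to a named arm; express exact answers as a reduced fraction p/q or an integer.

class = planetary set [G3 = 21+2·20 = 61; Willis about the carrier]
row 1: whole set turns with the arm by x
row 2 (arm held, sun turns y): ω_ring = −(21/61)·y, ω_arm = 0
boundary: total ω_sun = x + y = 0 and total ω_ring = x − (21/61)·y = 1  ⇒  y = -61/82, x = 61/82
row 2 ring = −(21/61)·(-61/82) = 21/82
totals (row 1 + row 2): sun 61/82 + (-61/82) = 0, ring 61/82 + 21/82 = 1, arm 61/82 + 0 = 61/82
asked cell (total, arm) = 61/82

row1: w_G1=61/82 w_G3=61/82 w_R=61/82
row2: w_G1=-61/82 w_G3=21/82 w_R=0
total: w_G1=0 w_G3=1 w_R=61/82
asked value: 61/82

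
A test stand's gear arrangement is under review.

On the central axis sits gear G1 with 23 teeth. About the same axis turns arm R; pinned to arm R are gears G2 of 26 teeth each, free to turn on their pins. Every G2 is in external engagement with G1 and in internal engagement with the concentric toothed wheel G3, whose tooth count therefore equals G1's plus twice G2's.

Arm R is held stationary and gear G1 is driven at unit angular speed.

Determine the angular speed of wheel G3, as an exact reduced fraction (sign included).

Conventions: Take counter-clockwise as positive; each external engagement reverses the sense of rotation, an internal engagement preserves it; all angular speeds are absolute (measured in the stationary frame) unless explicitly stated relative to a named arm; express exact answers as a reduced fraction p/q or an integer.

planetary set (23T centre, 26T on arm, 75T internal) — Willis relation
ring teeth: 23 + 2·26 = 75
23(ω_sun−ω_arm) = −75(ω_ring−ω_arm),  ω_arm = 0, ω_sun = 1
ω_ring = 0 − (23/75)(1−0) = -23/75
exact speed ratio = -23/75

-23/75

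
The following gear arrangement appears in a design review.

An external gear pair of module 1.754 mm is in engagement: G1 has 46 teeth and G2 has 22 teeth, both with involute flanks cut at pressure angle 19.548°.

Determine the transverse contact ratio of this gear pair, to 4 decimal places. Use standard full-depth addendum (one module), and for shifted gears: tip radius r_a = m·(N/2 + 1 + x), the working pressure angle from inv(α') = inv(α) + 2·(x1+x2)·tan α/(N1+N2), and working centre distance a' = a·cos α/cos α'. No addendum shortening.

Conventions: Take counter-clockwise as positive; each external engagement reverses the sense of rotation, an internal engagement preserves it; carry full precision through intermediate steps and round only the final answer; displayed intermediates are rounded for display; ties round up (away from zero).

1.6807

class = single-mesh tooth geometry [involute pair 46T × 22T, m = 1.754]
base radii: r_b1 = 38.016748, r_b2 = 18.181923
tip radii: r_a1 = 42.096000, r_a2 = 21.048000
no profile shift: α' = α, a' = a
action lengths: √(r_a1²−r_b1²) = 18.077613, √(r_a2²−r_b2²) = 10.603583
base pitch p_b = π·m·cos α = 5.192745
CR = (18.077613 + 10.603583 − 59.636000·sin 19.54800°)/5.192745 = 1.680653
contact ratio ≈ 1.6807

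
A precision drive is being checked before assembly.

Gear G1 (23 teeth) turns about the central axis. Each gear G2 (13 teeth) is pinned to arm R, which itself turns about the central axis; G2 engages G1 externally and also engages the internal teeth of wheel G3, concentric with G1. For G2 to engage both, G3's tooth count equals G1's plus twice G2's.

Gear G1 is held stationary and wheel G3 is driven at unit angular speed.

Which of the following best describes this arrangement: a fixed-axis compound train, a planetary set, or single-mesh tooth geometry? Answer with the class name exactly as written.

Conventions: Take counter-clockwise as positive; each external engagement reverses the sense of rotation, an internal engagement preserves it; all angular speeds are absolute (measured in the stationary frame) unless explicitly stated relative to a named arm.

recognized (axles ride arm R): planetary set, 23/13/49 teeth
classification: planetary set

planetary set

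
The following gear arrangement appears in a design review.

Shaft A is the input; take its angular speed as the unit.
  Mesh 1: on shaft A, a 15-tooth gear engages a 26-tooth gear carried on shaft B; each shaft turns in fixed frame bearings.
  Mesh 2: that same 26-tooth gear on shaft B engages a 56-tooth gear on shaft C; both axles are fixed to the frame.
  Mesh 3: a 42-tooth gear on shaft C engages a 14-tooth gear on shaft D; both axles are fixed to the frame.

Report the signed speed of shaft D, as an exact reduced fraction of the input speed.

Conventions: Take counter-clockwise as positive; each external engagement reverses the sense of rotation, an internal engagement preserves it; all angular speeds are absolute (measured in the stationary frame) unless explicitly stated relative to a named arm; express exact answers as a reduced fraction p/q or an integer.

-45/56

3-mesh fixed-axis compound train (all bearings frame-fixed)
mesh 1 [15T→26T]: |ω|/ω_in = 1×15/26 = 15/26, sense flips to −
mesh 2 [26T→56T]: |ω|/ω_in = (15/26)×26/56 = 15/56, sense flips to +
mesh 3 [42T→14T]: |ω|/ω_in = (15/56)×42/14 = 45/56, sense flips to −
signed output speed (× input speed) = -45/56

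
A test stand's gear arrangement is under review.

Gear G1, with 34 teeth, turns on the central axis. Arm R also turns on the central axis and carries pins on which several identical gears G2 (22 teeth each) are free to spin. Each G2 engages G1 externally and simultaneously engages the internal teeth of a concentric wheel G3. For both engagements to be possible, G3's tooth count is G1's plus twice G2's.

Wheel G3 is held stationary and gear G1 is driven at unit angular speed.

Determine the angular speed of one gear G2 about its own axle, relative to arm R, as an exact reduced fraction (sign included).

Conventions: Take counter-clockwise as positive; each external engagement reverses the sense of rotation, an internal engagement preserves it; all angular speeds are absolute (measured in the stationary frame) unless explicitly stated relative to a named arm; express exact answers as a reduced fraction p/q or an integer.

-663/616

recognized (axles ride arm R): planetary set, 34/22/78 teeth
ring teeth: 34 + 2·22 = 78
34(ω_sun−ω_arm) = −78(ω_ring−ω_arm),  ω_ring = 0, ω_sun = 1
34(1−ω_arm) = −78(0−ω_arm)  ⇒  112·ω_arm = 34  ⇒  ω_arm = 17/56
sun–planet mesh: 34·(1−17/56) = −22·(ω_p−ω_arm)  ⇒  ω_p−ω_arm = -663/616
exact speed ratio = -663/616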